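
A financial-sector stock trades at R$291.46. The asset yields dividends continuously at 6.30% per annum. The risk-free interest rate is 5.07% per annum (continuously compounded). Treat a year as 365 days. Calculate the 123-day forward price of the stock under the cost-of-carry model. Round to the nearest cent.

R$290.25

F = S·e^((r − q)T) = 291.46 · e^((0.0507 − 0.0630) × 123/365)
= 291.46 · e^-0.004145 = 291.46 × 0.995864
F = R$290.25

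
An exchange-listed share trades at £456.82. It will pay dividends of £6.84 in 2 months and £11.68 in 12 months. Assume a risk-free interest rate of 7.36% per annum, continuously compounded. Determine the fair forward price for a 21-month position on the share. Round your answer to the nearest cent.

PV(dividends) I = 6.84·e^(−0.0736·2/12) + 11.68·e^(−0.0736·12/12)
I = 6.7566 + 10.8512 = 17.6078
F = (S − I)·e^(rT) = (456.82 − 17.6078) · e^(0.0736·21/12)
= 439.2122 · e^0.128800 = 439.2122 × 1.137463 = £499.59

£499.59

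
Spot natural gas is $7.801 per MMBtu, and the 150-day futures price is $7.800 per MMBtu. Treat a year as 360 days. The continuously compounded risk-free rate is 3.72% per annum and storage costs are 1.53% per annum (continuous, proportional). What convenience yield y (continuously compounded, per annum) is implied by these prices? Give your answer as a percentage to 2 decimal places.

5.28%

F = S·e^((r+u−y)T) ⇒ (r+u−y) = ln(F/S)/T
ln(7.800/7.801) = -0.000128; /T ⇒ -0.000307
y = r + u − ln(F/S)/T = 0.0372 + 0.0153 + 0.000307 = 0.052807
y = 5.28%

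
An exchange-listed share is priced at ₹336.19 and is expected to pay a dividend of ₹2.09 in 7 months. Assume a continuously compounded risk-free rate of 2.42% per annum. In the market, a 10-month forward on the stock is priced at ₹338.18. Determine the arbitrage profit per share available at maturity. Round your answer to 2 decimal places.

PV(dividends) I = 2.09·e^(−0.0242·7/12) = 2.0607
Fair forward F* = (S − I)·e^(rT) = (336.19 − 2.0607)·e^0.020167 = 334.1293 × 1.020372 = 340.9362
Market ₹338.18 < fair 340.9362: forward underpriced → reverse cash-and-carry (short the stock, invest proceeds at r, pay the dividends, go long the forward).
Profit at T = |F_mkt − F*| = |338.18 − 340.9362| = ₹2.76 per share

₹2.76 per share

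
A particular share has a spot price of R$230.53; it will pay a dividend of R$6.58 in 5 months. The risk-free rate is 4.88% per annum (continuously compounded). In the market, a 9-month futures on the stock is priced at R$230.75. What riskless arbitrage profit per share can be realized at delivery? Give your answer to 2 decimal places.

R$1.69 per share

PV(dividends) I = 6.58·e^(−0.0488·5/12) = 6.4476
Fair futures F* = (S − I)·e^(rT) = (230.53 − 6.4476)·e^0.036600 = 224.0824 × 1.037278 = 232.4357
Market R$230.75 < fair 232.4357: forward underpriced → reverse cash-and-carry (short the stock, invest proceeds at r, pay the dividends, go long the forward).
Profit at T = |F_mkt − F*| = |230.75 − 232.4357| = R$1.69 per share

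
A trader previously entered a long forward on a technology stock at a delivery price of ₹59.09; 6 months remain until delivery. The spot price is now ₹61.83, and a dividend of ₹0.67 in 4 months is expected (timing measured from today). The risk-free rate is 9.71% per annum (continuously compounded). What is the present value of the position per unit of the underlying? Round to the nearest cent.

₹4.89

PV(remaining dividends) I = 0.67·e^(−0.0971·4/12) = 0.6487
Current forward F = (S − I)·e^(rT) = (61.83 − 0.6487)·e^(0.0971·6/12) = 61.1813 × 1.049748 = 64.2249
Value (long) = (F − K)·e^(−rT) = (64.2249 − 59.09) × 0.952610 = 4.8916
Value = ₹4.89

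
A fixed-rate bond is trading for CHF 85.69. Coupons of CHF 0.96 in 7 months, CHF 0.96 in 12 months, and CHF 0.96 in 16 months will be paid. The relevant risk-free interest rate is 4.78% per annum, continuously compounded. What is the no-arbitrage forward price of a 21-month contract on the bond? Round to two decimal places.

CHF 90.18

PV(coupons) I = 0.96·e^(−0.0478·7/12) + 0.96·e^(−0.0478·12/12) + 0.96·e^(−0.0478·16/12)
I = 0.9336 + 0.9152 + 0.9007 = 2.7495
F = (S − I)·e^(rT) = (85.69 − 2.7495) · e^(0.0478·21/12)
= 82.9405 · e^0.083650 = 82.9405 × 1.087248 = CHF 90.18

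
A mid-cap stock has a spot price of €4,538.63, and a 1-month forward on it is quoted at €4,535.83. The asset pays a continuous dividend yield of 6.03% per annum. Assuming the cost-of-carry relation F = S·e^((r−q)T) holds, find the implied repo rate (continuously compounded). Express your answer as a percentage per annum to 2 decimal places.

From F = S·e^((r−q)T): (r − q) = ln(F/S)/T
ln(4535.83/4538.63) = ln(0.999383) = -0.000617
(r − q) = -0.000617 / (1/12) = -0.007404
r = ln(F/S)/T + q = -0.007404 + 0.0603 = 0.052896
r = 5.29%

5.29%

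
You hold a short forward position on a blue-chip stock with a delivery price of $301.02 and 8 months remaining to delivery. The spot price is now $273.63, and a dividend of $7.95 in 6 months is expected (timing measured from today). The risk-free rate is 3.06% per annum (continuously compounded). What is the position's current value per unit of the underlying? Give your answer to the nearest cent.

$29.14

PV(remaining dividends) I = 7.95·e^(−0.0306·6/12) = 7.8293
Current forward F = (S − I)·e^(rT) = (273.63 − 7.8293)·e^(0.0306·8/12) = 265.8007 × 1.020610 = 271.2789
Value (long) = (F − K)·e^(−rT) = (271.2789 − 301.02) × 0.979807 = -29.1405
Short position value = −(long value) = $29.14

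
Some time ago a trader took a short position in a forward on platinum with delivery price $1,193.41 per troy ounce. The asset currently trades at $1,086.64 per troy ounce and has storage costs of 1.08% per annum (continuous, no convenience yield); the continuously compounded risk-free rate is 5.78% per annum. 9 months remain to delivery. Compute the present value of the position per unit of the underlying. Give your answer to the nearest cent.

Current fair forward for the remaining 9 months: F = S·e^((r + u)·T), (r + u) = 0.0578 + 0.0108 = 0.0686
F = 1086.64 · e^(0.0686 × 9/12) = 1086.64 × 1.05279655 = 1144.0108
Value of long forward = (F − K)·e^(−rT) = (1144.0108 − 1193.41) · e^(−0.0578·9/12)
= -49.3992 × 0.95757618 = -47.30
Short position value = −(long value) = $47.30

$47.30 per troy ounce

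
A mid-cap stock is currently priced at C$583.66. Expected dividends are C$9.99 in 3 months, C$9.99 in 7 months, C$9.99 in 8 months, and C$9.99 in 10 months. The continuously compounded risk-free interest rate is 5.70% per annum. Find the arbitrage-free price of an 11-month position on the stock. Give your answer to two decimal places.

PV(dividends) I = 9.99·e^(−0.0570·3/12) + 9.99·e^(−0.0570·7/12) + 9.99·e^(−0.0570·8/12) + 9.99·e^(−0.0570·10/12)
I = 9.8487 + 9.6633 + 9.6175 + 9.5266 = 38.6561
F = (S − I)·e^(rT) = (583.66 − 38.6561) · e^(0.0570·11/12)
= 545.0039 · e^0.052250 = 545.0039 × 1.053639 = C$574.24

C$574.24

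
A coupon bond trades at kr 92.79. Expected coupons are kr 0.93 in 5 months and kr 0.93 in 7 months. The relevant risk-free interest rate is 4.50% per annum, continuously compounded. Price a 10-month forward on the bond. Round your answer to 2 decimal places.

PV(coupons) I = 0.93·e^(−0.0450·5/12) + 0.93·e^(−0.0450·7/12)
I = 0.9127 + 0.9059 = 1.8186
F = (S − I)·e^(rT) = (92.79 − 1.8186) · e^(0.0450·10/12)
= 90.9714 · e^0.037500 = 90.9714 × 1.038212 = kr 94.45

kr 94.45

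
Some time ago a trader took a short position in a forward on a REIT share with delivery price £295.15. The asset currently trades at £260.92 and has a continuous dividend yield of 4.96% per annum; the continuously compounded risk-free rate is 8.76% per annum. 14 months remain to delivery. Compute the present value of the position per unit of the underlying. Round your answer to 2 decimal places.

Current fair forward for the remaining 14 months: F = S·e^((r − q)·T), (r − q) = 0.0876 − 0.0496 = 0.0380
F = 260.92 · e^(0.0380 × 14/12) = 260.92 × 1.045331 = 272.7478
Value of long forward = (F − K)·e^(−rT) = (272.7478 − 295.15) · e^(−0.0876·14/12)
= -22.4022 × 0.902849 = -20.23
Short position value = −(long value) = £20.23

£20.23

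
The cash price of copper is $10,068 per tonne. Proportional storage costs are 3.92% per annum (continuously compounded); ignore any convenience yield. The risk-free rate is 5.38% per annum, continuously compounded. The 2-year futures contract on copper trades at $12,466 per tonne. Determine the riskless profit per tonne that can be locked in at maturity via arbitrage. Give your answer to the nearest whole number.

Fair futures: F* = S·e^(carry·T), with carry = (r + u) = 0.0538 + 0.0392 = 0.0930
F* = 10068 · e^(0.0930 × 2) = 10068 · e^0.186000 = 10068 × 1.204422 = $12126.1207
Market $12466 > fair $12126.1207: forward overpriced → cash-and-carry (buy spot, short the forward).
At maturity, profit = |F_mkt − F*| = |12466 − 12126.1207| = $340 per tonne

$340 per tonne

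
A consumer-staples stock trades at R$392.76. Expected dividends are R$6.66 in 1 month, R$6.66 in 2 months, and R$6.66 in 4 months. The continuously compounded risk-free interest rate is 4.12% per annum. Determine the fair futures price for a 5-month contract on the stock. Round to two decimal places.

PV(dividends) I = 6.66·e^(−0.0412·1/12) + 6.66·e^(−0.0412·2/12) + 6.66·e^(−0.0412·4/12)
I = 6.6372 + 6.6144 + 6.5692 = 19.8208
F = (S − I)·e^(rT) = (392.76 − 19.8208) · e^(0.0412·5/12)
= 372.9392 · e^0.017167 = 372.9392 × 1.017315 = R$379.40

R$379.40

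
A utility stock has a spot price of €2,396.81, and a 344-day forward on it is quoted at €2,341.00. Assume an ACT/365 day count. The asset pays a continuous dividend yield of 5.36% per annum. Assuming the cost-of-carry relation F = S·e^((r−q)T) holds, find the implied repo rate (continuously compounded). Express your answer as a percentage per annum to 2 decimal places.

From F = S·e^((r−q)T): (r − q) = ln(F/S)/T
ln(2341.00/2396.81) = ln(0.976715) = -0.023560
(r − q) = -0.023560 / (344/365) = -0.024998
r = ln(F/S)/T + q = -0.024998 + 0.0536 = 0.028602
r = 2.86%

2.86%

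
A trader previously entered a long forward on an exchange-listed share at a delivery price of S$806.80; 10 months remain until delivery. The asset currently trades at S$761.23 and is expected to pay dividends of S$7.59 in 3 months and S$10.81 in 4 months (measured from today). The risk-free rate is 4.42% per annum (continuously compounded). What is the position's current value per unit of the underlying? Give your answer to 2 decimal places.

PV(remaining dividends) I = 7.59·e^(−0.0442·3/12) + 10.81·e^(−0.0442·4/12) = 18.1585
Current forward F = (S − I)·e^(rT) = (761.23 − 18.1585)·e^(0.0442·10/12) = 743.0715 × 1.037520 = 770.9515
Value (long) = (F − K)·e^(−rT) = (770.9515 − 806.80) × 0.963837 = -34.5521
Value = -S$34.55

-S$34.55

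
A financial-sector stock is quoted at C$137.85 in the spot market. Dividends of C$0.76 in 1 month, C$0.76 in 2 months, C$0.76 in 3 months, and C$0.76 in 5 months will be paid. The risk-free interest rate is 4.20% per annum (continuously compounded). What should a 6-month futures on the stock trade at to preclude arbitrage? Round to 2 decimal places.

C$137.70

PV(dividends) I = 0.76·e^(−0.0420·1/12) + 0.76·e^(−0.0420·2/12) + 0.76·e^(−0.0420·3/12) + 0.76·e^(−0.0420·5/12)
I = 0.7573 + 0.7547 + 0.7521 + 0.7468 = 3.0109
F = (S − I)·e^(rT) = (137.85 − 3.0109) · e^(0.0420·6/12)
= 134.8391 · e^0.021000 = 134.8391 × 1.021222 = C$137.70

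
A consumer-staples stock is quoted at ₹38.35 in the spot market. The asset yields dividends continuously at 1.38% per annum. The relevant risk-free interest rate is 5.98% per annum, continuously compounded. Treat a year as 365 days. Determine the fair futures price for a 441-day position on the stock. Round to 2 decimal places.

₹40.54

F = S·e^((r − q)T) = 38.35 · e^((0.0598 − 0.0138) × 441/365)
= 38.35 · e^0.055578 = 38.35 × 1.057151
F = ₹40.54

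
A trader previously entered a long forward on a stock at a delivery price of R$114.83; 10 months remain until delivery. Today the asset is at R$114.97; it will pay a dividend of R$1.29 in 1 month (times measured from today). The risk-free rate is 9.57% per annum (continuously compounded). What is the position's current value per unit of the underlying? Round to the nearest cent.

R$7.66

PV(remaining dividends) I = 1.29·e^(−0.0957·1/12) = 1.2798
Current forward F = (S − I)·e^(rT) = (114.97 − 1.2798)·e^(0.0957·10/12) = 113.6902 × 1.083016 = 123.1283
Value (long) = (F − K)·e^(−rT) = (123.1283 − 114.83) × 0.923347 = 7.6622
Value = R$7.66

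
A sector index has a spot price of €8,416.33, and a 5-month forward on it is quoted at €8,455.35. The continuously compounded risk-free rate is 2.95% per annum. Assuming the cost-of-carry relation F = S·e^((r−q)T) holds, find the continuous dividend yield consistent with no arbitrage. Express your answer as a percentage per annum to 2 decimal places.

From F = S·e^((r−q)T): (r − q) = ln(F/S)/T
ln(8455.35/8416.33) = ln(1.004636) = 0.004625
(r − q) = 0.004625 / (5/12) = 0.011100
q = r − ln(F/S)/T = 0.0295 − 0.011100 = 0.018400
q = 1.84%

1.84%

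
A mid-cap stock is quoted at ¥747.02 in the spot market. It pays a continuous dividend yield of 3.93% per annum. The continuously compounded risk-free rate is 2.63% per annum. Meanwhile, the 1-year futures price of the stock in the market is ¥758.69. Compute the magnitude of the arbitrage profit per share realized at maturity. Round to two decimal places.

¥21.32 per share

Fair futures: F* = S·e^(carry·T), with carry = (r − q) = 0.0263 − 0.0393 = -0.0130
F* = 747.02 · e^(-0.0130 × 1) = 747.02 · e^-0.013000 = 747.02 × 0.987084 = ¥737.3715
Market ¥758.69 > fair ¥737.3715: forward overpriced → cash-and-carry (buy spot, short the forward).
At maturity, profit = |F_mkt − F*| = |758.69 − 737.3715| = ¥21.32 per share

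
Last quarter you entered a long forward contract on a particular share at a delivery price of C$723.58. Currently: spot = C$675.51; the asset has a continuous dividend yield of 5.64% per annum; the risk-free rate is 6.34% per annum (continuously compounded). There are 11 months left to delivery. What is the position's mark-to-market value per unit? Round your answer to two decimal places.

Current fair forward for the remaining 11 months: F = S·e^((r − q)·T), (r − q) = 0.0634 − 0.0564 = 0.0070
F = 675.51 · e^(0.0070 × 11/12) = 675.51 × 1.006437 = 679.8583
Value of long forward = (F − K)·e^(−rT) = (679.8583 − 723.58) · e^(−0.0634·11/12)
= -43.7217 × 0.943540 = -41.25

-C$41.25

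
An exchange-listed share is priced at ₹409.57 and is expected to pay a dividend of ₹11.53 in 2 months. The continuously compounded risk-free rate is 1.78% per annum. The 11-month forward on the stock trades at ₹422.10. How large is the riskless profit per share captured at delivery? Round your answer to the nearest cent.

₹17.48 per share

PV(dividends) I = 11.53·e^(−0.0178·2/12) = 11.4958
Fair forward F* = (S − I)·e^(rT) = (409.57 − 11.4958)·e^0.016317 = 398.0742 × 1.016451 = 404.6229
Market ₹422.10 > fair 404.6229: forward overpriced → cash-and-carry (borrow at r, buy the stock and collect the dividends, short the forward).
Profit at T = |F_mkt − F*| = |422.10 − 404.6229| = ₹17.48 per share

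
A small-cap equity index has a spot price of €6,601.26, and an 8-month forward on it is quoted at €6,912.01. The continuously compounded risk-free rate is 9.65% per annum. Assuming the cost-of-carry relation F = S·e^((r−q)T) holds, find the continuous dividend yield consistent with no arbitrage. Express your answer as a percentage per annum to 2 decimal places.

From F = S·e^((r−q)T): (r − q) = ln(F/S)/T
ln(6912.01/6601.26) = ln(1.047074) = 0.046000
(r − q) = 0.046000 / (8/12) = 0.069000
q = r − ln(F/S)/T = 0.0965 − 0.069000 = 0.027500
q = 2.75%

2.75%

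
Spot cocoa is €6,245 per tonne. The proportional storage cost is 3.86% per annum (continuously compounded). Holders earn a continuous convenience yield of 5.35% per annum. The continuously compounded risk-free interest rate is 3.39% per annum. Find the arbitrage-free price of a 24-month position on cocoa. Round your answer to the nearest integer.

€6,487 per tonne

Net carry = r + u − y = 0.0339 + 0.0386 − 0.0535 = 0.0190
F = S·e^((r+u−y)T) = 6245 · e^(0.0190 × 24/12) = 6245 · e^0.038000
= 6245 × 1.038731 = €6,487 per tonne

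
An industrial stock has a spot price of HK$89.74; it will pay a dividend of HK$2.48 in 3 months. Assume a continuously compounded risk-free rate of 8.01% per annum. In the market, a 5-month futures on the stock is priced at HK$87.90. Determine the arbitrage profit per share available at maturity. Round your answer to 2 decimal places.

PV(dividends) I = 2.48·e^(−0.0801·3/12) = 2.4308
Fair futures F* = (S − I)·e^(rT) = (89.74 − 2.4308)·e^0.033375 = 87.3092 × 1.033938 = 90.2723
Market HK$87.90 < fair 90.2723: forward underpriced → reverse cash-and-carry (short the stock, invest proceeds at r, pay the dividends, go long the forward).
Profit at T = |F_mkt − F*| = |87.90 − 90.2723| = HK$2.37 per share

HK$2.37 per share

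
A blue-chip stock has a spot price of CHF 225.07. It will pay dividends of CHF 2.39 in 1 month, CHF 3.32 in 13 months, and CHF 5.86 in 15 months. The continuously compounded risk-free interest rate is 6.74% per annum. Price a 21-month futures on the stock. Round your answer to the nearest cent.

CHF 241.04

PV(dividends) I = 2.39·e^(−0.0674·1/12) + 3.32·e^(−0.0674·13/12) + 5.86·e^(−0.0674·15/12)
I = 2.3766 + 3.0862 + 5.3865 = 10.8493
F = (S − I)·e^(rT) = (225.07 − 10.8493) · e^(0.0674·21/12)
= 214.2207 · e^0.117950 = 214.2207 × 1.125188 = CHF 241.04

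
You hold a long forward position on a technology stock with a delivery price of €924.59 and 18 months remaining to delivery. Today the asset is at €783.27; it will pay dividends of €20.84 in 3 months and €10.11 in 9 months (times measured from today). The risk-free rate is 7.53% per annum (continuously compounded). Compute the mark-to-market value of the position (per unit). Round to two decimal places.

PV(remaining dividends) I = 20.84·e^(−0.0753·3/12) + 10.11·e^(−0.0753·9/12) = 30.0062
Current forward F = (S − I)·e^(rT) = (783.27 − 30.0062)·e^(0.0753·18/12) = 753.2638 × 1.119576 = 843.3361
Value (long) = (F − K)·e^(−rT) = (843.3361 − 924.59) × 0.893195 = -72.5756
Value = -€72.58

-€72.58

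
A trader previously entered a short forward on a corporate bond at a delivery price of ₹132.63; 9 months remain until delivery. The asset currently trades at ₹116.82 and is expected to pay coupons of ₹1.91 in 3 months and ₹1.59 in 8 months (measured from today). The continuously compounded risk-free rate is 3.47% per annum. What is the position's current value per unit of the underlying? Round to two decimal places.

PV(remaining coupons) I = 1.91·e^(−0.0347·3/12) + 1.59·e^(−0.0347·8/12) = 3.4471
Current forward F = (S − I)·e^(rT) = (116.82 − 3.4471)·e^(0.0347·9/12) = 113.3729 × 1.026367 = 116.3622
Value (long) = (F − K)·e^(−rT) = (116.3622 − 132.63) × 0.974311 = -15.8499
Short position value = −(long value) = ₹15.85

₹15.85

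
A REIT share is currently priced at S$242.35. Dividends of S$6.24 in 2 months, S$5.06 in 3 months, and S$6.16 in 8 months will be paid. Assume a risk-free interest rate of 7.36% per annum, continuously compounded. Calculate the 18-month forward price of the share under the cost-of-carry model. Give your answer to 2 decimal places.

PV(dividends) I = 6.24·e^(−0.0736·2/12) + 5.06·e^(−0.0736·3/12) + 6.16·e^(−0.0736·8/12)
I = 6.1639 + 4.9677 + 5.8650 = 16.9966
F = (S − I)·e^(rT) = (242.35 − 16.9966) · e^(0.0736·18/12)
= 225.3534 · e^0.110400 = 225.3534 × 1.116725 = S$251.66

S$251.66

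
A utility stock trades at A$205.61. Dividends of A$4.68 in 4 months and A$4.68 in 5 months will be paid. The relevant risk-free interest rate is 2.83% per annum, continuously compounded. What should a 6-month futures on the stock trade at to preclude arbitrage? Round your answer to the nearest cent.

A$199.15

PV(dividends) I = 4.68·e^(−0.0283·4/12) + 4.68·e^(−0.0283·5/12)
I = 4.6361 + 4.6251 = 9.2612
F = (S − I)·e^(rT) = (205.61 − 9.2612) · e^(0.0283·6/12)
= 196.3488 · e^0.014150 = 196.3488 × 1.014251 = A$199.15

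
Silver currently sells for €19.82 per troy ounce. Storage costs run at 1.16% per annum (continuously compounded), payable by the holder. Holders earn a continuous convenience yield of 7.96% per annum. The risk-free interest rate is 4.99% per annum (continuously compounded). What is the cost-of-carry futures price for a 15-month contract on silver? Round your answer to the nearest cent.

Net carry = r + u − y = 0.0499 + 0.0116 − 0.0796 = -0.0181
F = S·e^((r+u−y)T) = 19.82 · e^(-0.0181 × 15/12) = 19.82 · e^-0.022625
= 19.82 × 0.977629 = €19.38 per troy ounce

€19.38 per troy ounce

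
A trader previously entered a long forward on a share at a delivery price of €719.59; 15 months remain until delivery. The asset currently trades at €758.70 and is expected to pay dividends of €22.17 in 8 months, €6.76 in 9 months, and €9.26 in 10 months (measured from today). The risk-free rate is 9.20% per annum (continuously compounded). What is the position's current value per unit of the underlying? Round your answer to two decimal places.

€81.54

PV(remaining dividends) I = 22.17·e^(−0.0920·8/12) + 6.76·e^(−0.0920·9/12) + 9.26·e^(−0.0920·10/12) = 35.7370
Current forward F = (S − I)·e^(rT) = (758.70 − 35.7370)·e^(0.0920·15/12) = 722.9630 × 1.121873 = 811.0727
Value (long) = (F − K)·e^(−rT) = (811.0727 − 719.59) × 0.891366 = 81.5446
Value = €81.54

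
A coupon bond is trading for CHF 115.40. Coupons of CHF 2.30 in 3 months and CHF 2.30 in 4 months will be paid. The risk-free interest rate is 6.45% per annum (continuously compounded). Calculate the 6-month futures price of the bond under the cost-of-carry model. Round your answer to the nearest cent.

PV(coupons) I = 2.30·e^(−0.0645·3/12) + 2.30·e^(−0.0645·4/12)
I = 2.2632 + 2.2511 = 4.5143
F = (S − I)·e^(rT) = (115.40 − 4.5143) · e^(0.0645·6/12)
= 110.8857 · e^0.032250 = 110.8857 × 1.032776 = CHF 114.52

CHF 114.52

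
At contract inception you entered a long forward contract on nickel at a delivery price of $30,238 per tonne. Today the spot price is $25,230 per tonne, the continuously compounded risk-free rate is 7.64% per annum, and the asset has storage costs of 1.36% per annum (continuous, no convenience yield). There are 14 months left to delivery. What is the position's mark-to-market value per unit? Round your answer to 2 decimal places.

-$2025.90 per tonne

Current fair forward for the remaining 14 months: F = S·e^((r + u)·T), (r + u) = 0.0764 + 0.0136 = 0.0900
F = 25230 · e^(0.0900 × 14/12) = 25230 × 1.11071061 = 28023.2287
Value of long forward = (F − K)·e^(−rT) = (28023.2287 − 30238) · e^(−0.0764·14/12)
= -2214.7713 × 0.91472360 = -2025.90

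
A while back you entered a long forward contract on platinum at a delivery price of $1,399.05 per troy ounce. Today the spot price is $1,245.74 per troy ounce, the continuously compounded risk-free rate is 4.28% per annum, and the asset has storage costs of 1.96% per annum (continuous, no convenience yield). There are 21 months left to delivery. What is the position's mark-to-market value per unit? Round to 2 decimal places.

-$8.88 per troy ounce

Current fair forward for the remaining 21 months: F = S·e^((r + u)·T), (r + u) = 0.0428 + 0.0196 = 0.0624
F = 1245.74 · e^(0.0624 × 21/12) = 1245.74 × 1.11538541 = 1389.4802
Value of long forward = (F − K)·e^(−rT) = (1389.4802 − 1399.05) · e^(−0.0428·21/12)
= -9.5698 × 0.92783627 = -8.88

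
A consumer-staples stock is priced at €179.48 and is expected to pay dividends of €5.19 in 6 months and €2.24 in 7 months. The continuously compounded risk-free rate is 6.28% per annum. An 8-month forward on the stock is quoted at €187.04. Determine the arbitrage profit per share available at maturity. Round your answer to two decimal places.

PV(dividends) I = 5.19·e^(−0.0628·6/12) + 2.24·e^(−0.0628·7/12) = 7.1890
Fair forward F* = (S − I)·e^(rT) = (179.48 − 7.1890)·e^0.041867 = 172.2910 × 1.042756 = 179.6575
Market €187.04 > fair 179.6575: forward overpriced → cash-and-carry (borrow at r, buy the stock and collect the dividends, short the forward).
Profit at T = |F_mkt − F*| = |187.04 − 179.6575| = €7.38 per share

€7.38 per share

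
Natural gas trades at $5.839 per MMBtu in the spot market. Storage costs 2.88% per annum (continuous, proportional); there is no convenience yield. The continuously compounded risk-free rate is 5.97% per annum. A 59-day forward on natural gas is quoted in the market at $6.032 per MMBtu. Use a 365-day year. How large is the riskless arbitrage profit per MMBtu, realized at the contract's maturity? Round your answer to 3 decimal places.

Fair forward: F* = S·e^(carry·T), with carry = (r + u) = 0.0597 + 0.0288 = 0.0885
F* = 5.839 · e^(0.0885 × 59/365) = 5.839 · e^0.014305 = 5.839 × 1.014408 = $5.9231
Market $6.032 > fair $5.9231: forward overpriced → cash-and-carry (buy spot, short the forward).
At maturity, profit = |F_mkt − F*| = |6.032 − 5.9231| = $0.109 per MMBtu

$0.109 per MMBtu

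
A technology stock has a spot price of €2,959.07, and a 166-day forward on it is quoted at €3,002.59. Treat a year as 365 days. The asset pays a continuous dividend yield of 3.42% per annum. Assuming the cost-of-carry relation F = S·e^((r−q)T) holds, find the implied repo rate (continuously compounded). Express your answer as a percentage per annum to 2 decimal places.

6.63%

From F = S·e^((r−q)T): (r − q) = ln(F/S)/T
ln(3002.59/2959.07) = ln(1.014707) = 0.014600
(r − q) = 0.014600 / (166/365) = 0.032102
r = ln(F/S)/T + q = 0.032102 + 0.0342 = 0.066302
r = 6.63%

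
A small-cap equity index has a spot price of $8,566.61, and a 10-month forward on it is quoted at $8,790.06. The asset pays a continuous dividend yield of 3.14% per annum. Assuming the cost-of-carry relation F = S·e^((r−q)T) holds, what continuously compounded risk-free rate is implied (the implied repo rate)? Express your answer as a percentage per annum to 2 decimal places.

From F = S·e^((r−q)T): (r − q) = ln(F/S)/T
ln(8790.06/8566.61) = ln(1.026084) = 0.025750
(r − q) = 0.025750 / (10/12) = 0.030900
r = ln(F/S)/T + q = 0.030900 + 0.0314 = 0.062300
r = 6.23%

6.23%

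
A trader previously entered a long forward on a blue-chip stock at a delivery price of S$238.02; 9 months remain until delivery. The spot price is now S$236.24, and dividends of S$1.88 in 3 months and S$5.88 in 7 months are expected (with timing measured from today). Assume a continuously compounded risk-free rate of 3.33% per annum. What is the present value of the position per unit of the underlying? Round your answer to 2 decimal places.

-S$3.54

PV(remaining dividends) I = 1.88·e^(−0.0333·3/12) + 5.88·e^(−0.0333·7/12) = 7.6313
Current forward F = (S − I)·e^(rT) = (236.24 − 7.6313)·e^(0.0333·9/12) = 228.6087 × 1.025289 = 234.3900
Value (long) = (F − K)·e^(−rT) = (234.3900 − 238.02) × 0.975334 = -3.5405
Value = -S$3.54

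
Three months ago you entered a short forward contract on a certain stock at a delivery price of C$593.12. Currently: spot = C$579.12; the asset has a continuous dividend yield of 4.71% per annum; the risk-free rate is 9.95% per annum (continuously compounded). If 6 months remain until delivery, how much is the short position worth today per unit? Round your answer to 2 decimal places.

-C$1.31

Current fair forward for the remaining 6 months: F = S·e^((r − q)·T), (r − q) = 0.0995 − 0.0471 = 0.0524
F = 579.12 · e^(0.0524 × 6/12) = 579.12 × 1.026546 = 594.4933
Value of long forward = (F − K)·e^(−rT) = (594.4933 − 593.12) · e^(−0.0995·6/12)
= 1.3733 × 0.951467 = 1.31
Short position value = −(long value) = -C$1.31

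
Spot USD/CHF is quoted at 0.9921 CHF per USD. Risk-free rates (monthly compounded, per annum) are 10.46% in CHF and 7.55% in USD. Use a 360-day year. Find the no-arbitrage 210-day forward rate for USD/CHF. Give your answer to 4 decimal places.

1.0090

By covered interest parity, F = S · (1+r_CHF/12)^(12T) / (1+r_USD/12)^(12T)
= 0.9921 × 1.062636 / 1.044882 = 0.9921 × 1.016991
F = 1.0090 CHF per USD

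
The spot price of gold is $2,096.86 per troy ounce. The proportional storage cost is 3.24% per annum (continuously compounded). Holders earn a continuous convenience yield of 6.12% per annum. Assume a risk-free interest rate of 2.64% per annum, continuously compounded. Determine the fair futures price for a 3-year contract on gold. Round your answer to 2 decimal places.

$2,081.82 per troy ounce

Net carry = r + u − y = 0.0264 + 0.0324 − 0.0612 = -0.0024
F = S·e^((r+u−y)T) = 2096.86 · e^(-0.0024 × 3) = 2096.86 · e^-0.00720000
= 2096.86 × 0.99282586 = $2,081.82 per troy ounce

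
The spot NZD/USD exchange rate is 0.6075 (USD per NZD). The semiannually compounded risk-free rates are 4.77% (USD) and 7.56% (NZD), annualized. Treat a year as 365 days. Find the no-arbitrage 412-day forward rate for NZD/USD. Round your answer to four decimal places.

By covered interest parity, F = S · (1+r_USD/2)^(2T) / (1+r_NZD/2)^(2T)
= 0.6075 × 1.054651 / 1.087370 = 0.6075 × 0.969910
F = 0.5892 USD per NZD

0.5892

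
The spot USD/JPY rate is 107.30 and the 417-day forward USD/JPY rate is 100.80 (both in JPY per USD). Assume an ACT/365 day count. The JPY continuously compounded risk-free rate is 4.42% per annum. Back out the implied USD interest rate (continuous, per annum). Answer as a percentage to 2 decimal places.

9.89%

F = S·e^((r_JPY − r_USD)T) ⇒ r_USD = r_JPY − ln(F/S)/T
ln(100.80/107.30) = -0.062490; /(417/365) = -0.054697
r_USD = 0.0442 + 0.054697 = 0.098897
r_USD = 9.89%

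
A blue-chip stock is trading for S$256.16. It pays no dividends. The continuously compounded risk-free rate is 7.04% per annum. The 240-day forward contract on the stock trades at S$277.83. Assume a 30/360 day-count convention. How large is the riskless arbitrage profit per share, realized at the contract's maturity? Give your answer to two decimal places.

Fair forward: F* = S·e^(carry·T), with carry = r = 0.0704
F* = 256.16 · e^(0.0704 × 240/360) = 256.16 · e^0.046933 = 256.16 × 1.048052 = S$268.4690
Market S$277.83 > fair S$268.4690: forward overpriced → cash-and-carry (buy spot, short the forward).
At maturity, profit = |F_mkt − F*| = |277.83 − 268.4690| = S$9.36 per share

S$9.36 per share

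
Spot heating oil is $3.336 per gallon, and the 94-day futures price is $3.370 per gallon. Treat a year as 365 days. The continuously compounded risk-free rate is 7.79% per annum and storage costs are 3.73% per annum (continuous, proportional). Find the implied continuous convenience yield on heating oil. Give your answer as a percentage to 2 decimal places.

F = S·e^((r+u−y)T) ⇒ (r+u−y) = ln(F/S)/T
ln(3.370/3.336) = 0.010140; /T ⇒ 0.039373
y = r + u − ln(F/S)/T = 0.0779 + 0.0373 − 0.039373 = 0.075827
y = 7.58%

7.58%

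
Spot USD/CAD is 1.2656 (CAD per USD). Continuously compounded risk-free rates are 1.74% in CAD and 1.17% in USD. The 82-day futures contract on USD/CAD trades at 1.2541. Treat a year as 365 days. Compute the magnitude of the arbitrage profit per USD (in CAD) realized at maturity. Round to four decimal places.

Fair futures: F* = S·e^(carry·T), with carry = (r_CAD − r_USD) = 0.0174 − 0.0117 = 0.0057
F* = 1.2656 · e^(0.0057 × 82/365) = 1.2656 · e^0.001281 = 1.2656 × 1.001282 = 1.2672
Market 1.2541 < fair 1.2672: forward underpriced → reverse cash-and-carry (short spot, go long the forward).
At maturity, profit = |F_mkt − F*| = |1.2541 − 1.2672| = 0.0131 per USD (in CAD)

0.0131 per USD (in CAD)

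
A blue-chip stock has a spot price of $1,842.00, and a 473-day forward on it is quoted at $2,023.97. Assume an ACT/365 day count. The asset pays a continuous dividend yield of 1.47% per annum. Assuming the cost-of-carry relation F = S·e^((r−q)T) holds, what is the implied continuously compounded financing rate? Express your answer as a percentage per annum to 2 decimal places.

8.74%

From F = S·e^((r−q)T): (r − q) = ln(F/S)/T
ln(2023.97/1842.00) = ln(1.098789) = 0.094209
(r − q) = 0.094209 / (473/365) = 0.072698
r = ln(F/S)/T + q = 0.072698 + 0.0147 = 0.087398
r = 8.74%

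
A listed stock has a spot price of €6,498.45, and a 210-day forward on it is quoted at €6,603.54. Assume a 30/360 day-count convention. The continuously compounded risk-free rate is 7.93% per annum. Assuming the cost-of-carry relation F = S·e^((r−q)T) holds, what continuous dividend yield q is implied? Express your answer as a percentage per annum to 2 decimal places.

From F = S·e^((r−q)T): (r − q) = ln(F/S)/T
ln(6603.54/6498.45) = ln(1.016172) = 0.016043
(r − q) = 0.016043 / (210/360) = 0.027502
q = r − ln(F/S)/T = 0.0793 − 0.027502 = 0.051798
q = 5.18%

5.18%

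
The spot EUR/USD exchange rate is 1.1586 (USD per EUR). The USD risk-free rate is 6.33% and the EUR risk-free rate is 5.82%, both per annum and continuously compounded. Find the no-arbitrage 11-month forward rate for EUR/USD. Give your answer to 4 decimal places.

1.1640

F = S·e^((r_USD − r_EUR)T) = 1.1586 · e^((0.0633 − 0.0582) × 11/12)
= 1.1586 · e^0.004675 = 1.1586 × 1.004686
F = 1.1640 USD per EUR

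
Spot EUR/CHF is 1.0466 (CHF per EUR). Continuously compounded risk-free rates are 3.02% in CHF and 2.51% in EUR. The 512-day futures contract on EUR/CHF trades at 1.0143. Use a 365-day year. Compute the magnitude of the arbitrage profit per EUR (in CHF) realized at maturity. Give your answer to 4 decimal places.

0.0398 per EUR (in CHF)

Fair futures: F* = S·e^(carry·T), with carry = (r_CHF − r_EUR) = 0.0302 − 0.0251 = 0.0051
F* = 1.0466 · e^(0.0051 × 512/365) = 1.0466 · e^0.007154 = 1.0466 × 1.007180 = 1.0541
Market 1.0143 < fair 1.0541: forward underpriced → reverse cash-and-carry (short spot, go long the forward).
At maturity, profit = |F_mkt − F*| = |1.0143 − 1.0541| = 0.0398 per EUR (in CHF)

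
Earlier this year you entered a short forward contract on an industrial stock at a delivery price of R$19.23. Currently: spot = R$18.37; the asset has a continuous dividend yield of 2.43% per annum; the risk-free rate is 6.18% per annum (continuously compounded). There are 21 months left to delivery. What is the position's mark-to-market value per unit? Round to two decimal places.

-R$0.35

Current fair forward for the remaining 21 months: F = S·e^((r − q)·T), (r − q) = 0.0618 − 0.0243 = 0.0375
F = 18.37 · e^(0.0375 × 21/12) = 18.37 × 1.067826 = 19.6160
Value of long forward = (F − K)·e^(−rT) = (19.6160 − 19.23) · e^(−0.0618·21/12)
= 0.3860 × 0.897493 = 0.35
Short position value = −(long value) = -R$0.35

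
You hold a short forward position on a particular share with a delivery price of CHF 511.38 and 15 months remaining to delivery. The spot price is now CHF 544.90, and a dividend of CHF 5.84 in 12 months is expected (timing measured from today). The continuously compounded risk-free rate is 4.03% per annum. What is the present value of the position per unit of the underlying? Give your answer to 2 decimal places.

-CHF 53.03

PV(remaining dividends) I = 5.84·e^(−0.0403·12/12) = 5.6093
Current forward F = (S − I)·e^(rT) = (544.90 − 5.6093)·e^(0.0403·15/12) = 539.2907 × 1.051665 = 567.1532
Value (long) = (F − K)·e^(−rT) = (567.1532 − 511.38) × 0.950873 = 53.0332
Short position value = −(long value) = -CHF 53.03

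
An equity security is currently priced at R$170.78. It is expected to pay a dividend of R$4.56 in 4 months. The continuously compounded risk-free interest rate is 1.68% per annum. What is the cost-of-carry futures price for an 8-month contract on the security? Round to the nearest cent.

PV(dividends) I = 4.56·e^(−0.0168·4/12)
I = 4.5345
F = (S − I)·e^(rT) = (170.78 − 4.5345) · e^(0.0168·8/12)
= 166.2455 · e^0.011200 = 166.2455 × 1.011263 = R$168.12

R$168.12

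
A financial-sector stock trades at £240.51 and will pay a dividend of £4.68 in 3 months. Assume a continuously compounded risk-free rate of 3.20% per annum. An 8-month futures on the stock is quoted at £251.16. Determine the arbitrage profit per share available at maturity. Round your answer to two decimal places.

PV(dividends) I = 4.68·e^(−0.0320·3/12) = 4.6427
Fair futures F* = (S − I)·e^(rT) = (240.51 − 4.6427)·e^0.021333 = 235.8673 × 1.021562 = 240.9531
Market £251.16 > fair 240.9531: forward overpriced → cash-and-carry (borrow at r, buy the stock and collect the dividends, short the forward).
Profit at T = |F_mkt − F*| = |251.16 − 240.9531| = £10.21 per share

£10.21 per share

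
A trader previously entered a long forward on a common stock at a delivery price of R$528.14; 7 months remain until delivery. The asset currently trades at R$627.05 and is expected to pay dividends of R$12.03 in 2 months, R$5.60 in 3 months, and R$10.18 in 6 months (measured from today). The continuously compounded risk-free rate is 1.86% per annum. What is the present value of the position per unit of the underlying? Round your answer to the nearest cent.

PV(remaining dividends) I = 12.03·e^(−0.0186·2/12) + 5.60·e^(−0.0186·3/12) + 10.18·e^(−0.0186·6/12) = 27.6526
Current forward F = (S − I)·e^(rT) = (627.05 − 27.6526)·e^(0.0186·7/12) = 599.3974 × 1.010909 = 605.9362
Value (long) = (F − K)·e^(−rT) = (605.9362 − 528.14) × 0.989209 = 76.9567
Value = R$76.96

R$76.96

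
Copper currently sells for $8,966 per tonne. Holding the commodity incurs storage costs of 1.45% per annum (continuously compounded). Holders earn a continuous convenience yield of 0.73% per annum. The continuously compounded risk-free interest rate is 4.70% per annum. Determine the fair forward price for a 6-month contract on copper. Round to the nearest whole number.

$9,212 per tonne

Net carry = r + u − y = 0.0470 + 0.0145 − 0.0073 = 0.0542
F = S·e^((r+u−y)T) = 8966 · e^(0.0542 × 6/12) = 8966 · e^0.027100
= 8966 × 1.027471 = $9,212 per tonne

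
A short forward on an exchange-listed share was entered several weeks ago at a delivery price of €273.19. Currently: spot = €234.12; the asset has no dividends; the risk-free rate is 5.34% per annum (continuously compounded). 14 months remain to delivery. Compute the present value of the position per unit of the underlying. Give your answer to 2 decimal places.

€22.57

Current fair forward for the remaining 14 months: F = S·e^(r·T), r = 0.0534
F = 234.12 · e^(0.0534 × 14/12) = 234.12 × 1.064282 = 249.1697
Value of long forward = (F − K)·e^(−rT) = (249.1697 − 273.19) · e^(−0.0534·14/12)
= -24.0203 × 0.939601 = -22.57
Short position value = −(long value) = €22.57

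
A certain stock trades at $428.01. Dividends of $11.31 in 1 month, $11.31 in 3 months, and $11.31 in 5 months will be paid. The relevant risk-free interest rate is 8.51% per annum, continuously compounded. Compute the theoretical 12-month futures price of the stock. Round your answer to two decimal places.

PV(dividends) I = 11.31·e^(−0.0851·1/12) + 11.31·e^(−0.0851·3/12) + 11.31·e^(−0.0851·5/12)
I = 11.2301 + 11.0719 + 10.9160 = 33.2180
F = (S − I)·e^(rT) = (428.01 − 33.2180) · e^(0.0851·12/12)
= 394.7920 · e^0.085100 = 394.7920 × 1.088826 = $429.86

$429.86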